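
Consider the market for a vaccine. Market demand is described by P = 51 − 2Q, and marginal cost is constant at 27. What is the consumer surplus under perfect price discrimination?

CS = 0

A perfectly discriminating monopolist sells every unit with P(Q) ≥ MC(Q), so output equals the competitive quantity Q = 12. Each buyer pays their reservation price, so CS = 0 and the firm captures all surplus.
CS = 0.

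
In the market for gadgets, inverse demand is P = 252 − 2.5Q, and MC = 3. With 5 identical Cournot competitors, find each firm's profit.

π_i = 688.9

In a 5-firm Cournot equilibrium, symmetry and the first-order condition give q = (252 − 3)/(15) = 16.6. So Q = 83 and P = 44.5.
Each firm's profit = (44.5 − 3)·16.6 = 688.9.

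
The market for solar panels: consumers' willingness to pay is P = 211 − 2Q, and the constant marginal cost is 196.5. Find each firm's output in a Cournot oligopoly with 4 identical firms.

q_i = 1.45

In a 4-firm Cournot equilibrium, symmetry and the first-order condition give q = (211 − 196.5)/(10) = 1.45. So Q = 5.8 and P = 199.4.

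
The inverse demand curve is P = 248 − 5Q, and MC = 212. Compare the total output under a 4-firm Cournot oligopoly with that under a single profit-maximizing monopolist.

Cournot with 4 identical firms: the symmetric best-response condition is 248 − 25q = 212. Each firm produces q = 1.44, total output Q = 5.76, price P = 219.2.
A monopolist chooses Q where MR = MC. MR = 248 − 10Q; setting this equal to 212 gives Q = 3.6 and P = 230.

Cournot: Q = 5.76; Monopoly: Q = 3.6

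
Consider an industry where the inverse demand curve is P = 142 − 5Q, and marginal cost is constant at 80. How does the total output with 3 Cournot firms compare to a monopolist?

In a 3-firm Cournot equilibrium, symmetry and the first-order condition give q = (142 − 80)/(20) = 3.1. So Q = 9.3 and P = 95.5.
The monopolist equates marginal revenue to marginal cost: 142 − 10Q = 80, so Q = 6.2. From demand, P = 111.

Cournot: Q = 9.3; Monopoly: Q = 6.2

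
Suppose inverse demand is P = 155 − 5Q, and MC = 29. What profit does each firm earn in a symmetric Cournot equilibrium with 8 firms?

π_i = 39.2

Cournot with 8 identical firms: the symmetric best-response condition is 155 − 45q = 29. Each firm produces q = 2.8, total output Q = 22.4, price P = 43.
Each firm's profit = (43 − 29)·2.8 = 39.2.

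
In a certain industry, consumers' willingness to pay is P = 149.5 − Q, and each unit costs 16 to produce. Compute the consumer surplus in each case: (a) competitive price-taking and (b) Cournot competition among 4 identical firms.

Under competition P = MC = 16, so Q = (149.5 − 16)/1 = 133.5.
CS = ½·(149.5 − 16)·133.5 = 8911.125.
With 4 symmetric Cournot firms, each firm's FOC gives 149.5 − 5q = 16, so q = 26.7, Q = 4·26.7 = 106.8, and P = 42.7.
CS = ½·(149.5 − 42.7)·106.8 = 5703.12.

Competition: CS = 8911.125; Cournot: CS = 5703.12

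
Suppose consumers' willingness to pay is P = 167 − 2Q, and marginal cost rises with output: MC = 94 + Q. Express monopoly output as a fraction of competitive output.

Q_m/Q_c = 0.6

A monopolist chooses Q where MR = MC. MR = 167 − 4Q; setting this equal to 94 + Q gives Q = 14.6 and P = 137.8.
Competitive equilibrium sets price equal to marginal cost: 167 − 2Q = 94 + Q, so Q = 73/3 and P = 355/3.
Ratio Q_m/Q_c = 14.6/(73/3) = 0.6.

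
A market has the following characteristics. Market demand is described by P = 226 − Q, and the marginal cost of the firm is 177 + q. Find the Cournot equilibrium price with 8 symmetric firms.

Cournot with 8 identical firms: the symmetric best-response condition is 226 − 9q = 177 + q. Each firm produces q = 4.9, total output Q = 39.2, price P = 186.8.

P = 186.8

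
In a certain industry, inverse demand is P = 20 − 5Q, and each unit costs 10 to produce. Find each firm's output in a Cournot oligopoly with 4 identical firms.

q_i = 0.4

Cournot with 4 identical firms: the symmetric best-response condition is 20 − 25q = 10. Each firm produces q = 0.4, total output Q = 1.6, price P = 12.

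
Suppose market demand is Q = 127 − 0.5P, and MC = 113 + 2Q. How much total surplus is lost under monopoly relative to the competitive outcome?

Inverting demand: P = 254 − 2Q.
Competitive equilibrium sets price equal to marginal cost: 254 − 2Q = 113 + 2Q, so Q = 35.25 and P = 183.5.
Monopoly sets MR = MC: 254 − 4Q = 113 + 2Q ⇒ Q = 23.5, P = 254 − 2·23.5 = 207.
CS = ½·(254 − 183.5)·35.25 = 19881/16; PS = (183.5·35.25 − 113·35.25 − ½·2·35.25²) = 19881/16; TS = 2485.125.
CS = ½·(254 − 207)·23.5 = 552.25; PS = (207·23.5 − 113·23.5 − ½·2·23.5²) = 1656.75; TS = 2209.
DWL = 2485.125 − 2209 = 276.125.

DWL = 276.125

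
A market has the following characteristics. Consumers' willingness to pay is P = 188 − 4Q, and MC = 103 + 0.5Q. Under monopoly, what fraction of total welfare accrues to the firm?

The monopolist equates marginal revenue to marginal cost: 188 − 8Q = 103 + 0.5Q, so Q = 10. From demand, P = 148.
CS = ½·(188 − 148)·10 = 200.
PS = P·Q − VC(Q) = 148·10 − (103·10 + ½·0.5·10²) = 425.
Share captured = PS/TS = 425/625 = 0.68.

PS/TS = 0.68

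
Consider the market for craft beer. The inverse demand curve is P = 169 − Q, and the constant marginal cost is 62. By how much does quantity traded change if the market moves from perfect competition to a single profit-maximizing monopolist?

Competitive firms price at marginal cost: P = 62, giving Q = 107.
Monopoly sets MR = MC: 169 − 2Q = 62 ⇒ Q = 53.5, P = 169 − 53.5 = 115.5.
Change in quantity traded: 53.5 − 107 = −53.5.

Quantity traded falls by 53.5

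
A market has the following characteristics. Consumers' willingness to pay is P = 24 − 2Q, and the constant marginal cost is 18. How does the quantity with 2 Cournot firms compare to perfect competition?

In a 2-firm Cournot equilibrium, symmetry and the first-order condition give q = (24 − 18)/(6) = 1. So Q = 2 and P = 20.
Perfect competition: P = MC = 18, so 24 − 2Q = 18 and Q = 3.

Cournot: Q = 2; Competition: Q = 3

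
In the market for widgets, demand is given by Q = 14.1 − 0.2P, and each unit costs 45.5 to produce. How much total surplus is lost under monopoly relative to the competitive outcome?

DWL = 15.625

Inverting demand: P = 70.5 − 5Q.
Competitive firms price at marginal cost: P = 45.5, giving Q = 5.
Monopoly sets MR = MC: 70.5 − 10Q = 45.5 ⇒ Q = 2.5, P = 70.5 − 5·2.5 = 58.
DWL is the triangle between Q = 2.5 and Q = 5: ½·(5 − 2.5)·(58 − 45.5) = 15.625.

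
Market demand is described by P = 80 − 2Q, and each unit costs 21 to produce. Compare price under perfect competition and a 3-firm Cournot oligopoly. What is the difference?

Under competition P = MC = 21, so Q = (80 − 21)/2 = 29.5.
In a 3-firm Cournot equilibrium, symmetry and the first-order condition give q = (80 − 21)/(8) = 7.375. So Q = 22.125 and P = 35.75.
Change in price: 35.75 − 21 = 14.75.

P rises by 14.75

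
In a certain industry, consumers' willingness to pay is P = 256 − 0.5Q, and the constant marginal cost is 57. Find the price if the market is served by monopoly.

P = 156.5

A monopolist chooses Q where MR = MC. MR = 256 − Q; setting this equal to 57 gives Q = 199 and P = 156.5.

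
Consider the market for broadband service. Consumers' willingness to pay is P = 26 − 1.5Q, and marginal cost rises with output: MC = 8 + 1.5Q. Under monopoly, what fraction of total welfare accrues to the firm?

PS/TS = 0.75

The monopolist equates marginal revenue to marginal cost: 26 − 3Q = 8 + 1.5Q, so Q = 4. From demand, P = 20.
CS = ½·(26 − 20)·4 = 12.
PS = P·Q − VC(Q) = 20·4 − (8·4 + ½·1.5·4²) = 36.
Share captured = PS/TS = 36/48 = 0.75.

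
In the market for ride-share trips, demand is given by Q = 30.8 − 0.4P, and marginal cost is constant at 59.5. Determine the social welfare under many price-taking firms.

TS = 61.25

Inverting demand: P = 77 − 2.5Q.
Perfect competition: P = MC = 59.5, so 77 − 2.5Q = 59.5 and Q = 7.
CS = ½·(77 − 59.5)·7 = 61.25; PS = (59.5 − 59.5)·7 = 0; TS = 61.25.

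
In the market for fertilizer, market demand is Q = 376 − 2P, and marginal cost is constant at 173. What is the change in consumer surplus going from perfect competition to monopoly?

CS falls by 168.75

Inverting demand: P = 188 − 0.5Q.
Competitive firms price at marginal cost: P = 173, giving Q = 30.
CS = ½·(188 − 173)·30 = 225.
Monopoly sets MR = MC: 188 − Q = 173 ⇒ Q = 15, P = 188 − 0.5·15 = 180.5.
CS = ½·(188 − 180.5)·15 = 56.25.
Change in consumer surplus: 56.25 − 225 = −168.75.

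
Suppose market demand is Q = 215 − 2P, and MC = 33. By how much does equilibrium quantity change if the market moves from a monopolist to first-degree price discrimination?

Inverting demand: P = 107.5 − 0.5Q.
A monopolist chooses Q where MR = MC. MR = 107.5 − Q; setting this equal to 33 gives Q = 74.5 and P = 70.25.
A perfectly discriminating monopolist sells every unit with P(Q) ≥ MC(Q), so output equals the competitive quantity Q = 149. Each buyer pays their reservation price, so CS = 0 and the firm captures all surplus.
Change in equilibrium quantity: 149 − 74.5 = 74.5.

Equilibrium quantity rises by 74.5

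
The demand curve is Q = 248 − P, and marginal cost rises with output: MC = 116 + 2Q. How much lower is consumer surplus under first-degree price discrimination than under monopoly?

CS falls by 544.5

Inverting demand: P = 248 − Q.
Monopoly sets MR = MC: 248 − 2Q = 116 + 2Q ⇒ Q = 33, P = 248 − 33 = 215.
CS = ½·(248 − 215)·33 = 544.5.
With perfect price discrimination, output is the efficient level Q = 44 (where demand meets MC), but every buyer pays their willingness to pay: CS = 0 and PS = total surplus.
CS = 0.
Change in consumer surplus: 0 − 544.5 = −544.5.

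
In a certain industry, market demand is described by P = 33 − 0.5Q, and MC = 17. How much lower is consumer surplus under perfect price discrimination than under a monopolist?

Consumer surplus falls by 64

Monopoly sets MR = MC: 33 − Q = 17 ⇒ Q = 16, P = 33 − 0.5·16 = 25.
CS = ½·(33 − 25)·16 = 64.
Under first-degree price discrimination the firm charges each unit its demand price and produces up to where P = MC, i.e. Q = 32. Consumer surplus is zero; producer surplus equals total surplus.
CS = 0.
Change in consumer surplus: 0 − 64 = −64.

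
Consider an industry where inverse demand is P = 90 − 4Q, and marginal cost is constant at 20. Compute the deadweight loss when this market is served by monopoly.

DWL = 153.125

Under competition P = MC = 20, so Q = (90 − 20)/4 = 17.5.
The monopolist equates marginal revenue to marginal cost: 90 − 8Q = 20, so Q = 8.75. From demand, P = 55.
DWL is the triangle between Q = 8.75 and Q = 17.5: ½·(17.5 − 8.75)·(55 − 20) = 153.125.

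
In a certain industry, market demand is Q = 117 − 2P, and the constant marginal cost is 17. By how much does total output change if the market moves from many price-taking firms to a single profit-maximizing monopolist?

Inverting demand: P = 58.5 − 0.5Q.
Competitive firms price at marginal cost: P = 17, giving Q = 83.
Monopoly sets MR = MC: 58.5 − Q = 17 ⇒ Q = 41.5, P = 58.5 − 0.5·41.5 = 37.75.
Change in total output: 41.5 − 83 = −41.5.

Total output falls by 41.5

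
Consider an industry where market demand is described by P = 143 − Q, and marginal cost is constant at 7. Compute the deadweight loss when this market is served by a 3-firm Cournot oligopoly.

Under competition P = MC = 7, so Q = (143 − 7)/1 = 136.
With 3 symmetric Cournot firms, each firm's FOC gives 143 − 4q = 7, so q = 34, Q = 3·34 = 102, and P = 41.
DWL is the triangle between Q = 102 and Q = 136: ½·(136 − 102)·(41 − 7) = 578.

DWL = 578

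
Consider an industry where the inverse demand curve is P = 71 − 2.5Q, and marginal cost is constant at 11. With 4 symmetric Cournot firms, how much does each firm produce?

q_i = 4.8

With 4 symmetric Cournot firms, each firm's FOC gives 71 − 12.5q = 11, so q = 4.8, Q = 4·4.8 = 19.2, and P = 23.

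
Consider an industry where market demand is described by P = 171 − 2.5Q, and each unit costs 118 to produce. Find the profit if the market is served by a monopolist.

Profit = 280.9

A monopolist chooses Q where MR = MC. MR = 171 − 5Q; setting this equal to 118 gives Q = 10.6 and P = 144.5.
Profit = (144.5 − 118)·10.6 = 280.9.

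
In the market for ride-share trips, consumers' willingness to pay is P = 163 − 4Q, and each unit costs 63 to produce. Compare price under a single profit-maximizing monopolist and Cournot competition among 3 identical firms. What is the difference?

Price falls by 25

The monopolist equates marginal revenue to marginal cost: 163 − 8Q = 63, so Q = 12.5. From demand, P = 113.
In a 3-firm Cournot equilibrium, symmetry and the first-order condition give q = (163 − 63)/(16) = 6.25. So Q = 18.75 and P = 88.
Change in price: 88 − 113 = −25.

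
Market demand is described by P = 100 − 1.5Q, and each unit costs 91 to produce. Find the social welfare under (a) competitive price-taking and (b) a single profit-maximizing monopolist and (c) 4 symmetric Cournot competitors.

Competitive firms price at marginal cost: P = 91, giving Q = 6.
CS = ½·(100 − 91)·6 = 27; PS = (91 − 91)·6 = 0; TS = 27.
The monopolist equates marginal revenue to marginal cost: 100 − 3Q = 91, so Q = 3. From demand, P = 95.5.
CS = ½·(100 − 95.5)·3 = 6.75; PS = (95.5 − 91)·3 = 13.5; TS = 20.25.
In a 4-firm Cournot equilibrium, symmetry and the first-order condition give q = (100 − 91)/(7.5) = 1.2. So Q = 4.8 and P = 92.8.
CS = ½·(100 − 92.8)·4.8 = 17.28; PS = (92.8 − 91)·4.8 = 8.64; TS = 25.92.

Competition: TS = 27; Monopoly: TS = 20.25; Cournot: TS = 25.92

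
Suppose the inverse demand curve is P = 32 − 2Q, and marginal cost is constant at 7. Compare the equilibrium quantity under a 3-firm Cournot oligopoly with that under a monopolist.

Cournot: Q = 9.375; Monopoly: Q = 6.25

Cournot with 3 identical firms: the symmetric best-response condition is 32 − 8q = 7. Each firm produces q = 3.125, total output Q = 9.375, price P = 13.25.
Monopoly sets MR = MC: 32 − 4Q = 7 ⇒ Q = 6.25, P = 32 − 2·6.25 = 19.5.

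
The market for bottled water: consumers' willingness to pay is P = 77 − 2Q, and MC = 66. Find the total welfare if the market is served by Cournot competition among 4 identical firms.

TS = 29.04

With 4 symmetric Cournot firms, each firm's FOC gives 77 − 10q = 66, so q = 1.1, Q = 4·1.1 = 4.4, and P = 68.2.
CS = ½·(77 − 68.2)·4.4 = 19.36; PS = (68.2 − 66)·4.4 = 9.68; TS = 29.04.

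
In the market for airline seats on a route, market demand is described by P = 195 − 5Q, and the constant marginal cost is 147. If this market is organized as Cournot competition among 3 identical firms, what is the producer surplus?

PS = 86.4

With 3 symmetric Cournot firms, each firm's FOC gives 195 − 20q = 147, so q = 2.4, Q = 3·2.4 = 7.2, and P = 159.
PS = (159 − 147)·7.2 = 86.4.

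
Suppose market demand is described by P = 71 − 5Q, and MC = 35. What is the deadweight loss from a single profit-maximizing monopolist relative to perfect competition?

Perfect competition: P = MC = 35, so 71 − 5Q = 35 and Q = 7.2.
Monopoly sets MR = MC: 71 − 10Q = 35 ⇒ Q = 3.6, P = 71 − 5·3.6 = 53.
DWL is the triangle between Q = 3.6 and Q = 7.2: ½·(7.2 − 3.6)·(53 − 35) = 32.4.

DWL = 32.4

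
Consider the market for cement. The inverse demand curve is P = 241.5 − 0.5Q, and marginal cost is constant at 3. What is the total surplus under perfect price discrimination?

Under first-degree price discrimination the firm charges each unit its demand price and produces up to where P = MC, i.e. Q = 477. Consumer surplus is zero; producer surplus equals total surplus.
TS = 56882.25 (equal to competitive TS).

TS = 56882.25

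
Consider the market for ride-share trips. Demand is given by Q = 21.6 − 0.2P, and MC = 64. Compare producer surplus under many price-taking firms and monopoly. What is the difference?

PS rises by 96.8

Inverting demand: P = 108 − 5Q.
Perfect competition: P = MC = 64, so 108 − 5Q = 64 and Q = 8.8.
PS = (64 − 64)·8.8 = 0.
Monopoly sets MR = MC: 108 − 10Q = 64 ⇒ Q = 4.4, P = 108 − 5·4.4 = 86.
PS = (86 − 64)·4.4 = 96.8.
Change in producer surplus: 96.8 − 0 = 96.8.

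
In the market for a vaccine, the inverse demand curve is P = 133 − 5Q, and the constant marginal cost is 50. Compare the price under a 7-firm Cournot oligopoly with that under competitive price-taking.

Cournot with 7 identical firms: the symmetric best-response condition is 133 − 40q = 50. Each firm produces q = 2.075, total output Q = 14.525, price P = 60.375.
Under competition P = MC = 50, so Q = (133 − 50)/5 = 16.6.

Cournot: P = 60.375; Competition: P = 50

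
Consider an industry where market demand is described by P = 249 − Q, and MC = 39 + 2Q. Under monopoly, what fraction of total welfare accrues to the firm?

Monopoly sets MR = MC: 249 − 2Q = 39 + 2Q ⇒ Q = 52.5, P = 249 − 52.5 = 196.5.
CS = ½·(249 − 196.5)·52.5 = 1378.125.
PS = P·Q − VC(Q) = 196.5·52.5 − (39·52.5 + ½·2·52.5²) = 5512.5.
Share captured = PS/TS = 5512.5/6890.625 = 0.8.

PS/TS = 0.8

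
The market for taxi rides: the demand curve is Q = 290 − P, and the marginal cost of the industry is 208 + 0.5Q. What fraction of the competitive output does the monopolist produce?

Q_m/Q_c = 0.6

Inverting demand: P = 290 − Q.
The monopolist equates marginal revenue to marginal cost: 290 − 2Q = 208 + 0.5Q, so Q = 32.8. From demand, P = 257.2.
Competitive equilibrium sets price equal to marginal cost: 290 − Q = 208 + 0.5Q, so Q = 164/3 and P = 706/3.
Ratio Q_m/Q_c = 32.8/(164/3) = 0.6.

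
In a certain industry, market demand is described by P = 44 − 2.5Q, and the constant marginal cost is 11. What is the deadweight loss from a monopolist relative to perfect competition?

DWL = 54.45

Competitive firms price at marginal cost: P = 11, giving Q = 13.2.
A monopolist chooses Q where MR = MC. MR = 44 − 5Q; setting this equal to 11 gives Q = 6.6 and P = 27.5.
DWL is the triangle between Q = 6.6 and Q = 13.2: ½·(13.2 − 6.6)·(27.5 − 11) = 54.45.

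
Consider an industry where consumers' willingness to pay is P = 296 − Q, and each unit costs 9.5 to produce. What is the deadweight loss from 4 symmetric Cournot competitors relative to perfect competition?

DWL = 1641.645

Perfect competition: P = MC = 9.5, so 296 − Q = 9.5 and Q = 286.5.
In a 4-firm Cournot equilibrium, symmetry and the first-order condition give q = (296 − 9.5)/(5) = 57.3. So Q = 229.2 and P = 66.8.
DWL is the triangle between Q = 229.2 and Q = 286.5: ½·(286.5 − 229.2)·(66.8 − 9.5) = 1641.645.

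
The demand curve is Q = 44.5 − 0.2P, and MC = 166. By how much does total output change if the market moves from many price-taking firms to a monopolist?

Q falls by 5.65

Inverting demand: P = 222.5 − 5Q.
Perfect competition: P = MC = 166, so 222.5 − 5Q = 166 and Q = 11.3.
A monopolist chooses Q where MR = MC. MR = 222.5 − 10Q; setting this equal to 166 gives Q = 5.65 and P = 194.25.
Change in total output: 5.65 − 11.3 = −5.65.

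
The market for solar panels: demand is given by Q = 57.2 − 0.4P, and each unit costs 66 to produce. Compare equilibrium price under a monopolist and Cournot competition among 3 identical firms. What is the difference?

Inverting demand: P = 143 − 2.5Q.
The monopolist equates marginal revenue to marginal cost: 143 − 5Q = 66, so Q = 15.4. From demand, P = 104.5.
In a 3-firm Cournot equilibrium, symmetry and the first-order condition give q = (143 − 66)/(10) = 7.7. So Q = 23.1 and P = 85.25.
Change in equilibrium price: 85.25 − 104.5 = −19.25.

P falls by 19.25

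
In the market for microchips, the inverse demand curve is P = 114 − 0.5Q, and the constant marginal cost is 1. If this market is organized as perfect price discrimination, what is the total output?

With perfect price discrimination, output is the efficient level Q = 226 (where demand meets MC), but every buyer pays their willingness to pay: CS = 0 and PS = total surplus.

Q = 226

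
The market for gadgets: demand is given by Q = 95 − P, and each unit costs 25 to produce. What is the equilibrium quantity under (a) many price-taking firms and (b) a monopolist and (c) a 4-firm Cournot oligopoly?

Inverting demand: P = 95 − Q.
Competitive firms price at marginal cost: P = 25, giving Q = 70.
Monopoly sets MR = MC: 95 − 2Q = 25 ⇒ Q = 35, P = 95 − 35 = 60.
In a 4-firm Cournot equilibrium, symmetry and the first-order condition give q = (95 − 25)/(5) = 14. So Q = 56 and P = 39.

Competition: Q = 70; Monopoly: Q = 35; Cournot: Q = 56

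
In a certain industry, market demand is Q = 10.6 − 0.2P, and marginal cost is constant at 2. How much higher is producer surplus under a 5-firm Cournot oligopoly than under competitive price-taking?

Inverting demand: P = 53 − 5Q.
Under competition P = MC = 2, so Q = (53 − 2)/5 = 10.2.
PS = (2 − 2)·10.2 = 0.
In a 5-firm Cournot equilibrium, symmetry and the first-order condition give q = (53 − 2)/(30) = 1.7. So Q = 8.5 and P = 10.5.
PS = (10.5 − 2)·8.5 = 72.25.
Change in producer surplus: 72.25 − 0 = 72.25.

Producer surplus rises by 72.25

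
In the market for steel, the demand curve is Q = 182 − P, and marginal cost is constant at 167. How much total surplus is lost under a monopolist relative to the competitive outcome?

DWL = 28.125

Inverting demand: P = 182 − Q.
Competitive firms price at marginal cost: P = 167, giving Q = 15.
Monopoly sets MR = MC: 182 − 2Q = 167 ⇒ Q = 7.5, P = 182 − 7.5 = 174.5.
DWL is the triangle between Q = 7.5 and Q = 15: ½·(15 − 7.5)·(174.5 − 167) = 28.125.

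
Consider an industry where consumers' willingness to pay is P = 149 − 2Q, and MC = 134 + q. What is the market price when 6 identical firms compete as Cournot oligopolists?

With 6 symmetric Cournot firms, each firm's FOC gives 149 − 14q = 134 + q, so q = 1, Q = 6·1 = 6, and P = 137.

P = 137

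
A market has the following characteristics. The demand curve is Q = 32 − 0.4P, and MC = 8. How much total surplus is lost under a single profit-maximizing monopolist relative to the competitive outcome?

Inverting demand: P = 80 − 2.5Q.
Perfect competition: P = MC = 8, so 80 − 2.5Q = 8 and Q = 28.8.
The monopolist equates marginal revenue to marginal cost: 80 − 5Q = 8, so Q = 14.4. From demand, P = 44.
DWL is the triangle between Q = 14.4 and Q = 28.8: ½·(28.8 − 14.4)·(44 − 8) = 259.2.

DWL = 259.2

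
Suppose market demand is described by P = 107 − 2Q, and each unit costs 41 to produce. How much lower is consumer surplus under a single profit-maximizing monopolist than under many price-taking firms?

Consumer surplus falls by 816.75

Perfect competition: P = MC = 41, so 107 − 2Q = 41 and Q = 33.
CS = ½·(107 − 41)·33 = 1089.
A monopolist chooses Q where MR = MC. MR = 107 − 4Q; setting this equal to 41 gives Q = 16.5 and P = 74.
CS = ½·(107 − 74)·16.5 = 272.25.
Change in consumer surplus: 272.25 − 1089 = −816.75.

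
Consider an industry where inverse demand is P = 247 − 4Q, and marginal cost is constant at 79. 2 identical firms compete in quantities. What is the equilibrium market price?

With 2 symmetric Cournot firms, each firm's FOC gives 247 − 12q = 79, so q = 14, Q = 2·14 = 28, and P = 135.

P = 135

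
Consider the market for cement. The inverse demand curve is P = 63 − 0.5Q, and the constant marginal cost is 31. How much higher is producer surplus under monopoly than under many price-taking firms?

Competitive firms price at marginal cost: P = 31, giving Q = 64.
PS = (31 − 31)·64 = 0.
A monopolist chooses Q where MR = MC. MR = 63 − Q; setting this equal to 31 gives Q = 32 and P = 47.
PS = (47 − 31)·32 = 512.
Change in producer surplus: 512 − 0 = 512.

PS rises by 512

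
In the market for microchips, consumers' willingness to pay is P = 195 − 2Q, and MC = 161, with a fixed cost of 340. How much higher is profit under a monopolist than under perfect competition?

π rises by 144.5

Perfect competition: P = MC = 161, so 195 − 2Q = 161 and Q = 17.
Profit = (161 − 161)·17 − 340 = −340.
Monopoly sets MR = MC: 195 − 4Q = 161 ⇒ Q = 8.5, P = 195 − 2·8.5 = 178.
Profit = (178 − 161)·8.5 − 340 = −195.5.
Change in profit: −195.5 − −340 = 144.5.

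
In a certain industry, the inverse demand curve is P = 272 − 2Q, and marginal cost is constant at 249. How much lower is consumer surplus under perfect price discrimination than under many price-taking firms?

Perfect competition: P = MC = 249, so 272 − 2Q = 249 and Q = 11.5.
CS = ½·(272 − 249)·11.5 = 132.25.
Under first-degree price discrimination the firm charges each unit its demand price and produces up to where P = MC, i.e. Q = 11.5. Consumer surplus is zero; producer surplus equals total surplus.
CS = 0.
Change in consumer surplus: 0 − 132.25 = −132.25.

Consumer surplus falls by 132.25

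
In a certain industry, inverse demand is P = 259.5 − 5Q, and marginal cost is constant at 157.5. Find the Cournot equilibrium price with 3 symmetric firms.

Cournot with 3 identical firms: the symmetric best-response condition is 259.5 − 20q = 157.5. Each firm produces q = 5.1, total output Q = 15.3, price P = 183.

P = 183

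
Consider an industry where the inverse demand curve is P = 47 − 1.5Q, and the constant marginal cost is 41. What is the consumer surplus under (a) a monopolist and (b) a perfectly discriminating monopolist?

Monopoly sets MR = MC: 47 − 3Q = 41 ⇒ Q = 2, P = 47 − 1.5·2 = 44.
CS = ½·(47 − 44)·2 = 3.
With perfect price discrimination, output is the efficient level Q = 4 (where demand meets MC), but every buyer pays their willingness to pay: CS = 0 and PS = total surplus.
CS = 0.

Monopoly: CS = 3; Perfect PD: CS = 0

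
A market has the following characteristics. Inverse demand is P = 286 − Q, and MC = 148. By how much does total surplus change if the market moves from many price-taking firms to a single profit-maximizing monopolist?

Total surplus falls by 2380.5

Perfect competition: P = MC = 148, so 286 − Q = 148 and Q = 138.
CS = ½·(286 − 148)·138 = 9522; PS = (148 − 148)·138 = 0; TS = 9522.
The monopolist equates marginal revenue to marginal cost: 286 − 2Q = 148, so Q = 69. From demand, P = 217.
CS = ½·(286 − 217)·69 = 2380.5; PS = (217 − 148)·69 = 4761; TS = 7141.5.
Change in total surplus: 7141.5 − 9522 = −2380.5.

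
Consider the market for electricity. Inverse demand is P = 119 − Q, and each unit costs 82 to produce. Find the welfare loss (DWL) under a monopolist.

DWL = 171.125

Perfect competition: P = MC = 82, so 119 − Q = 82 and Q = 37.
The monopolist equates marginal revenue to marginal cost: 119 − 2Q = 82, so Q = 18.5. From demand, P = 100.5.
DWL is the triangle between Q = 18.5 and Q = 37: ½·(37 − 18.5)·(100.5 − 82) = 171.125.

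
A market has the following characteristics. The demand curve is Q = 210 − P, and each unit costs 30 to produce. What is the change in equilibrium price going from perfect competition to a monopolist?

Inverting demand: P = 210 − Q.
Perfect competition: P = MC = 30, so 210 − Q = 30 and Q = 180.
A monopolist chooses Q where MR = MC. MR = 210 − 2Q; setting this equal to 30 gives Q = 90 and P = 120.
Change in equilibrium price: 120 − 30 = 90.

Equilibrium price rises by 90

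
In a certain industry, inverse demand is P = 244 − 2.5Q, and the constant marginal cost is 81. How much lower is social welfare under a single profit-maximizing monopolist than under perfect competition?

Under competition P = MC = 81, so Q = (244 − 81)/2.5 = 65.2.
CS = ½·(244 − 81)·65.2 = 5313.8; PS = (81 − 81)·65.2 = 0; TS = 5313.8.
Monopoly sets MR = MC: 244 − 5Q = 81 ⇒ Q = 32.6, P = 244 − 2.5·32.6 = 162.5.
CS = ½·(244 − 162.5)·32.6 = 1328.45; PS = (162.5 − 81)·32.6 = 2656.9; TS = 3985.35.
Change in social welfare: 3985.35 − 5313.8 = −1328.45.

TS falls by 1328.45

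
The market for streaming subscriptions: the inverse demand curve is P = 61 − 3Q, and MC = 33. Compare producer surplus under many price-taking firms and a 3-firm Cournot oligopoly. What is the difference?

Under competition P = MC = 33, so Q = (61 − 33)/3 = 28/3.
PS = (33 − 33)·28/3 = 0.
With 3 symmetric Cournot firms, each firm's FOC gives 61 − 12q = 33, so q = 7/3, Q = 3·7/3 = 7, and P = 40.
PS = (40 − 33)·7 = 49.
Change in producer surplus: 49 − 0 = 49.

Producer surplus rises by 49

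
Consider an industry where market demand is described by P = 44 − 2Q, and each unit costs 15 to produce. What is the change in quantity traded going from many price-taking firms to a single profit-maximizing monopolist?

Quantity traded falls by 7.25

Under competition P = MC = 15, so Q = (44 − 15)/2 = 14.5.
The monopolist equates marginal revenue to marginal cost: 44 − 4Q = 15, so Q = 7.25. From demand, P = 29.5.
Change in quantity traded: 7.25 − 14.5 = −7.25.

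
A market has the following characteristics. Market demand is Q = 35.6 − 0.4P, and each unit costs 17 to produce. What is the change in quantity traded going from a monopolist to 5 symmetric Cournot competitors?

Quantity traded rises by 9.6

Inverting demand: P = 89 − 2.5Q.
The monopolist equates marginal revenue to marginal cost: 89 − 5Q = 17, so Q = 14.4. From demand, P = 53.
Cournot with 5 identical firms: the symmetric best-response condition is 89 − 15q = 17. Each firm produces q = 4.8, total output Q = 24, price P = 29.
Change in quantity traded: 24 − 14.4 = 9.6.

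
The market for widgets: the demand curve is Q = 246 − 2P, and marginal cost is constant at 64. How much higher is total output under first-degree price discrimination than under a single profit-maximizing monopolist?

Inverting demand: P = 123 − 0.5Q.
The monopolist equates marginal revenue to marginal cost: 123 − Q = 64, so Q = 59. From demand, P = 93.5.
With perfect price discrimination, output is the efficient level Q = 118 (where demand meets MC), but every buyer pays their willingness to pay: CS = 0 and PS = total surplus.
Change in total output: 118 − 59 = 59.

Total output rises by 59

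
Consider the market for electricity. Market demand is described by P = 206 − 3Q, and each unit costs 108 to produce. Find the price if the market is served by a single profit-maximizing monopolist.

P = 157

Monopoly sets MR = MC: 206 − 6Q = 108 ⇒ Q = 49/3, P = 206 − 3·49/3 = 157.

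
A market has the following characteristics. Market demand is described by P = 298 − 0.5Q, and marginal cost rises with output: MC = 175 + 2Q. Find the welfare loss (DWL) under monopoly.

Under competition P = MC: 298 − 0.5Q = 175 + 2Q ⇒ Q = 49.2, P = 273.4.
Monopoly sets MR = MC: 298 − Q = 175 + 2Q ⇒ Q = 41, P = 298 − 0.5·41 = 277.5.
CS = ½·(298 − 273.4)·49.2 = 605.16; PS = (273.4·49.2 − 175·49.2 − ½·2·49.2²) = 2420.64; TS = 3025.8.
CS = ½·(298 − 277.5)·41 = 420.25; PS = (277.5·41 − 175·41 − ½·2·41²) = 2521.5; TS = 2941.75.
DWL = 3025.8 − 2941.75 = 84.05.

DWL = 84.05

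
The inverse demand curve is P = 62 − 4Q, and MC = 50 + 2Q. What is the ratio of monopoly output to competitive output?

Q_m/Q_c = 0.6

Monopoly sets MR = MC: 62 − 8Q = 50 + 2Q ⇒ Q = 1.2, P = 62 − 4·1.2 = 57.2.
Competitive equilibrium sets price equal to marginal cost: 62 − 4Q = 50 + 2Q, so Q = 2 and P = 54.
Ratio Q_m/Q_c = 1.2/2 = 0.6.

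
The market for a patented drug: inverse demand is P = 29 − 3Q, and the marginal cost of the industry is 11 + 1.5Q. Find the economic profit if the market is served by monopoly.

Monopoly sets MR = MC: 29 − 6Q = 11 + 1.5Q ⇒ Q = 2.4, P = 29 − 3·2.4 = 21.8.
Profit = 21.8·2.4 − (11·2.4 + ½·1.5·2.4²) = 21.6.

Profit = 21.6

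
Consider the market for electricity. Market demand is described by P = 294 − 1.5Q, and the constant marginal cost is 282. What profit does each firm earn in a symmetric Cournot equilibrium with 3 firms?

π_i = 6

In a 3-firm Cournot equilibrium, symmetry and the first-order condition give q = (294 − 282)/(6) = 2. So Q = 6 and P = 285.
Each firm's profit = (285 − 282)·2 = 6.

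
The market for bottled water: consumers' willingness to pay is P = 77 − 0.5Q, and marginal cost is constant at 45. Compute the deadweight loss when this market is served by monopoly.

Under competition P = MC = 45, so Q = (77 − 45)/0.5 = 64.
The monopolist equates marginal revenue to marginal cost: 77 − Q = 45, so Q = 32. From demand, P = 61.
DWL is the triangle between Q = 32 and Q = 64: ½·(64 − 32)·(61 − 45) = 256.

DWL = 256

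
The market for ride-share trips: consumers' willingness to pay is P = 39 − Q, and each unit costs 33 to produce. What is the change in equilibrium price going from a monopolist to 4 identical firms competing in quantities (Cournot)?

Monopoly sets MR = MC: 39 − 2Q = 33 ⇒ Q = 3, P = 39 − 3 = 36.
With 4 symmetric Cournot firms, each firm's FOC gives 39 − 5q = 33, so q = 1.2, Q = 4·1.2 = 4.8, and P = 34.2.
Change in equilibrium price: 34.2 − 36 = −1.8.

P falls by 1.8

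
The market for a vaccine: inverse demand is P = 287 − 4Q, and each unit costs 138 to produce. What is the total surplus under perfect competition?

Competitive firms price at marginal cost: P = 138, giving Q = 37.25.
CS = ½·(287 − 138)·37.25 = 2775.125; PS = (138 − 138)·37.25 = 0; TS = 2775.125.

TS = 2775.125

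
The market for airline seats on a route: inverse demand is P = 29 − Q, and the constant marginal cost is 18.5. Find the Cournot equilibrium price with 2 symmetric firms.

Cournot with 2 identical firms: the symmetric best-response condition is 29 − 3q = 18.5. Each firm produces q = 3.5, total output Q = 7, price P = 22.

P = 22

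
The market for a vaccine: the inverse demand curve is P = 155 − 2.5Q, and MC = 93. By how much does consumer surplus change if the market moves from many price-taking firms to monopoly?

Under competition P = MC = 93, so Q = (155 − 93)/2.5 = 24.8.
CS = ½·(155 − 93)·24.8 = 768.8.
The monopolist equates marginal revenue to marginal cost: 155 − 5Q = 93, so Q = 12.4. From demand, P = 124.
CS = ½·(155 − 124)·12.4 = 192.2.
Change in consumer surplus: 192.2 − 768.8 = −576.6.

CS falls by 576.6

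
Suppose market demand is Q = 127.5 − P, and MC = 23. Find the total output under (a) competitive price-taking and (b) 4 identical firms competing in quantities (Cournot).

Competition: Q = 104.5; Cournot: Q = 83.6

Inverting demand: P = 127.5 − Q.
Under competition P = MC = 23, so Q = (127.5 − 23)/1 = 104.5.
Cournot with 4 identical firms: the symmetric best-response condition is 127.5 − 5q = 23. Each firm produces q = 20.9, total output Q = 83.6, price P = 43.9.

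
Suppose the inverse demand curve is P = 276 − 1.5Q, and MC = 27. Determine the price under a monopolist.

Monopoly sets MR = MC: 276 − 3Q = 27 ⇒ Q = 83, P = 276 − 1.5·83 = 151.5.

P = 151.5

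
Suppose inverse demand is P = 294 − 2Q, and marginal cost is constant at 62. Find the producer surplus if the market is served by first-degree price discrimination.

With perfect price discrimination, output is the efficient level Q = 116 (where demand meets MC), but every buyer pays their willingness to pay: CS = 0 and PS = total surplus.
PS = ½·(294 − 62)·116 = 13456.

PS = 13456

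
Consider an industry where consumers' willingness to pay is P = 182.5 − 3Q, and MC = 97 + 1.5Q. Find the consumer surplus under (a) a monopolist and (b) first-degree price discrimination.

Monopoly: CS = 194.94; Perfect PD: CS = 0

Monopoly sets MR = MC: 182.5 − 6Q = 97 + 1.5Q ⇒ Q = 11.4, P = 182.5 − 3·11.4 = 148.3.
CS = ½·(182.5 − 148.3)·11.4 = 194.94.
With perfect price discrimination, output is the efficient level Q = 19 (where demand meets MC), but every buyer pays their willingness to pay: CS = 0 and PS = total surplus.
CS = 0.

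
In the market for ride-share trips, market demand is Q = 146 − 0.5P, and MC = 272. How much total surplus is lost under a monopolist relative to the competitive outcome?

Inverting demand: P = 292 − 2Q.
Competitive firms price at marginal cost: P = 272, giving Q = 10.
The monopolist equates marginal revenue to marginal cost: 292 − 4Q = 272, so Q = 5. From demand, P = 282.
DWL is the triangle between Q = 5 and Q = 10: ½·(10 − 5)·(282 − 272) = 25.

DWL = 25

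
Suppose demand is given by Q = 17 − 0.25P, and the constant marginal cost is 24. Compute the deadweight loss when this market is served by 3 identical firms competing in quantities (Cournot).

Inverting demand: P = 68 − 4Q.
Competitive firms price at marginal cost: P = 24, giving Q = 11.
With 3 symmetric Cournot firms, each firm's FOC gives 68 − 16q = 24, so q = 2.75, Q = 3·2.75 = 8.25, and P = 35.
DWL is the triangle between Q = 8.25 and Q = 11: ½·(11 − 8.25)·(35 − 24) = 15.125.

DWL = 15.125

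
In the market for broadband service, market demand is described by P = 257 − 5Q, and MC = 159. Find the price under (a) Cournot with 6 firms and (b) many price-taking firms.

Cournot: P = 173; Competition: P = 159

With 6 symmetric Cournot firms, each firm's FOC gives 257 − 35q = 159, so q = 2.8, Q = 6·2.8 = 16.8, and P = 173.
Competitive firms price at marginal cost: P = 159, giving Q = 19.6.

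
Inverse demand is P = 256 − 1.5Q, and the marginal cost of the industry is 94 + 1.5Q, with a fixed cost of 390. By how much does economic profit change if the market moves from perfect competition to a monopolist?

Competitive equilibrium sets price equal to marginal cost: 256 − 1.5Q = 94 + 1.5Q, so Q = 54 and P = 175.
Profit = 175·54 − (94·54 + ½·1.5·54²) − 390 = 1797.
The monopolist equates marginal revenue to marginal cost: 256 − 3Q = 94 + 1.5Q, so Q = 36. From demand, P = 202.
Profit = 202·36 − (94·36 + ½·1.5·36²) − 390 = 2526.
Change in economic profit: 2526 − 1797 = 729.

Economic profit rises by 729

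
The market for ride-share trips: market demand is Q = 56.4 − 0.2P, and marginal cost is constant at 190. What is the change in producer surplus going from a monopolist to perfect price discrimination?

PS rises by 423.2

Inverting demand: P = 282 − 5Q.
Monopoly sets MR = MC: 282 − 10Q = 190 ⇒ Q = 9.2, P = 282 − 5·9.2 = 236.
PS = (236 − 190)·9.2 = 423.2.
A perfectly discriminating monopolist sells every unit with P(Q) ≥ MC(Q), so output equals the competitive quantity Q = 18.4. Each buyer pays their reservation price, so CS = 0 and the firm captures all surplus.
PS = ½·(282 − 190)·18.4 = 846.4.
Change in producer surplus: 846.4 − 423.2 = 423.2.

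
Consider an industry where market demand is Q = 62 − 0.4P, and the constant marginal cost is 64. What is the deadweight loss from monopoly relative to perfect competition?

Inverting demand: P = 155 − 2.5Q.
Under competition P = MC = 64, so Q = (155 − 64)/2.5 = 36.4.
The monopolist equates marginal revenue to marginal cost: 155 − 5Q = 64, so Q = 18.2. From demand, P = 109.5.
DWL is the triangle between Q = 18.2 and Q = 36.4: ½·(36.4 − 18.2)·(109.5 − 64) = 414.05.

DWL = 414.05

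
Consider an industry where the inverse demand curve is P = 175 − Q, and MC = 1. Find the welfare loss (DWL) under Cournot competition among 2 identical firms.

Perfect competition: P = MC = 1, so 175 − Q = 1 and Q = 174.
Cournot with 2 identical firms: the symmetric best-response condition is 175 − 3q = 1. Each firm produces q = 58, total output Q = 116, price P = 59.
DWL is the triangle between Q = 116 and Q = 174: ½·(174 − 116)·(59 − 1) = 1682.

DWL = 1682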